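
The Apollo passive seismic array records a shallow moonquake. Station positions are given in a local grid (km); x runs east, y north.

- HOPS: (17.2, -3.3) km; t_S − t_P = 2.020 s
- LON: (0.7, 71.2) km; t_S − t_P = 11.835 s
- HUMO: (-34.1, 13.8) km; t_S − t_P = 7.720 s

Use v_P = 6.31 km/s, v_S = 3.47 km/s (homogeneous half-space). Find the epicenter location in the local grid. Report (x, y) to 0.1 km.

x ≈ 15.7 km, y ≈ -18.8 km

Distance from S−P lag: d = Δt · v_P v_S / (v_P − v_S) = Δt · (6.31·3.47)/(6.31−3.47) ≈ 7.7098·Δt.
So d_HOPS = 15.57, d_LON = 91.24, d_HUMO = 59.52 km.
Circle about each station: (x − 17.2)² + (y + 3.3)² = 15.57²; (x − 0.7)² + (y − 71.2)² = 91.24²; (x + 34.1)² + (y − 13.8)² = 59.52².
Subtracting pairs of circle equations eliminates x²+y² and gives linear equations (the radical axes):
-33.0 x + 149.0 y = -3319.11
-102.6 x + 34.2 y = -2253.69
Solving the 2×2 system: x ≈ 15.7, y ≈ -18.8 km.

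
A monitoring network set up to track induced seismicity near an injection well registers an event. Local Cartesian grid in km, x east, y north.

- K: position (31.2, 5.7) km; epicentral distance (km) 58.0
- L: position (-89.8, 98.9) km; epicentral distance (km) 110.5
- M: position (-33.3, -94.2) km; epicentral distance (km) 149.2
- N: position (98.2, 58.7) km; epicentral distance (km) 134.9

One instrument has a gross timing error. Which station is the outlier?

M

Solve using three stations at a time. Using K, L, N (subtract circle equations pairwise → linear system) gives (x, y) ≈ (-26.9, 8.0).
Distances from that point to each station vs reported:
  K: calculated 58.1 vs reported 58.0 → residual 0.1 km
  L: calculated 110.6 vs reported 110.5 → residual 0.1 km
  M: calculated 102.4 vs reported 149.2 → residual 46.8 km
  N: calculated 134.9 vs reported 134.9 → residual 0.0 km
K, L, N are mutually consistent (residuals ≈ 0); M is off by 46.8 km.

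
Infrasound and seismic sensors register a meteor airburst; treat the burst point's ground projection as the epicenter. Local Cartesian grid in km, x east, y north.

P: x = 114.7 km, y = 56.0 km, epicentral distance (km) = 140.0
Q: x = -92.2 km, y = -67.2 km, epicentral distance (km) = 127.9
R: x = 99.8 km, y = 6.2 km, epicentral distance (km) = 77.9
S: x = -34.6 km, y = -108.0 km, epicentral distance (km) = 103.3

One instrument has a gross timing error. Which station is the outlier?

P

Solve using three stations at a time. Using Q, R, S (subtract circle equations pairwise → linear system) gives (x, y) ≈ (29.1, -26.7).
Distances from that point to each station vs reported:
  P: calculated 119.0 vs reported 140.0 → residual 21.0 km
  Q: calculated 127.9 vs reported 127.9 → residual 0.0 km
  R: calculated 77.9 vs reported 77.9 → residual 0.0 km
  S: calculated 103.3 vs reported 103.3 → residual 0.0 km
Q, R, S are mutually consistent (residuals ≈ 0); P is off by 21.0 km.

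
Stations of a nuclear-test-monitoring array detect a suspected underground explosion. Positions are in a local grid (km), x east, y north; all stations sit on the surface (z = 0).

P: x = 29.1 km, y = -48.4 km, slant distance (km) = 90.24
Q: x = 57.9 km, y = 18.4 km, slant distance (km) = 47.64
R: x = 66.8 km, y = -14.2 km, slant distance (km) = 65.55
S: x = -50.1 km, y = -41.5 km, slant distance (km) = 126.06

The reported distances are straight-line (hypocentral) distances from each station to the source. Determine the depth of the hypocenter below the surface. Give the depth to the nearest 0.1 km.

z ≈ 44.7 km

Each station gives a sphere (x−x_i)² + (y−y_i)² + z² = d_i² (stations at z=0).
Subtracting the P sphere from Q and R: z² cancels, leaving linear equations in x and y:
57.6 x + 133.6 y = 6375.29
75.4 x + 68.4 y = 5320.97
Solving: x ≈ 44.804, y ≈ 28.402 km (keep extra digits for the depth step; rounded: 44.8, 28.4).
Then from the P sphere: z² = 90.24² − (x − 29.1)² − (y + 48.4)² with x = 44.804, y = 28.402, so z ≈ 44.700 ≈ 44.7 km.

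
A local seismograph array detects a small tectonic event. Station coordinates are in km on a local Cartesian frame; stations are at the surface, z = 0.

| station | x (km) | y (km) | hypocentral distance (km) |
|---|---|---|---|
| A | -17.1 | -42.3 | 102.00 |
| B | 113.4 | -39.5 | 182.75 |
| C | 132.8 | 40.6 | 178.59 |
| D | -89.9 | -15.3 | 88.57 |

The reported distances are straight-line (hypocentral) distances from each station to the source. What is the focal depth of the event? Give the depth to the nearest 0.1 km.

depth ≈ 35.9 km

Each station gives a sphere (x−x_i)² + (y−y_i)² + z² = d_i² (stations at z=0).
Subtracting the A sphere from B and C: z² cancels, leaving linear equations in x and y:
261.0 x + 5.6 y = -10655.45
299.8 x + 165.8 y = -4287.89
Solving: x ≈ -41.896, y ≈ 49.895 km (keep extra digits for the depth step; rounded: -41.9, 49.9).
Then from the A sphere: z² = 102.00² − (x + 17.1)² − (y + 42.3)² with x = -41.896, y = 49.895, so z ≈ 35.906 ≈ 35.9 km.
Check against D (with the unrounded solution): distance 88.57 ≈ 88.57 km. ✓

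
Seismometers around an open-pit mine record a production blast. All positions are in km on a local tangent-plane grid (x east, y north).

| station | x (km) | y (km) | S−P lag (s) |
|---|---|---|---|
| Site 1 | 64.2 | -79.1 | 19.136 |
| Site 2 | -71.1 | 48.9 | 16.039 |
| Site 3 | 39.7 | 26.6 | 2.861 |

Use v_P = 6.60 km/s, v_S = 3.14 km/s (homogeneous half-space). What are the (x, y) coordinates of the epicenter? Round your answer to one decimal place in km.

x ≈ 22.6 km, y ≈ 27.7 km

Distance from S−P lag: d = Δt · v_P v_S / (v_P − v_S) = Δt · (6.60·3.14)/(6.60−3.14) ≈ 5.9896·Δt.
So d_Site 1 = 114.62, d_Site 2 = 96.07, d_Site 3 = 17.14 km.
Circle about each station: (x − 64.2)² + (y + 79.1)² = 114.62²; (x + 71.1)² + (y − 48.9)² = 96.07²; (x − 39.7)² + (y − 26.6)² = 17.14².
Subtracting the Site 1 equation from the Site 2 and Site 3 equations removes the quadratic terms:
-270.6 x + 256.0 y = 976.27
-49.0 x + 211.4 y = 4749.16
Solving the 2×2 system: x ≈ 22.6, y ≈ 27.7 km.
Check against Site 1 (with the unrounded x, y): √((x − 64.2)²+(y + 79.1)²) = 114.62 ≈ 114.62 km. ✓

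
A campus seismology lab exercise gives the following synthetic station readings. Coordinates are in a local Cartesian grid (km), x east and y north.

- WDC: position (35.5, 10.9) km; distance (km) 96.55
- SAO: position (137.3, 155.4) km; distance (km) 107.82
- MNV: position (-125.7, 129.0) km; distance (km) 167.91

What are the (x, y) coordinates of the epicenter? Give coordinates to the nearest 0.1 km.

Circle about each station: (x − 35.5)² + (y − 10.9)² = 96.55²; (x − 137.3)² + (y − 155.4)² = 107.82²; (x + 125.7)² + (y − 129.0)² = 167.91².
Subtracting the WDC equation from the SAO and MNV equations removes the quadratic terms:
203.6 x + 289.0 y = 39318.14
-322.4 x + 236.2 y = 12190.56
Solving the 2×2 system: x ≈ 40.8, y ≈ 107.3 km.

40.8 km east, 107.3 km north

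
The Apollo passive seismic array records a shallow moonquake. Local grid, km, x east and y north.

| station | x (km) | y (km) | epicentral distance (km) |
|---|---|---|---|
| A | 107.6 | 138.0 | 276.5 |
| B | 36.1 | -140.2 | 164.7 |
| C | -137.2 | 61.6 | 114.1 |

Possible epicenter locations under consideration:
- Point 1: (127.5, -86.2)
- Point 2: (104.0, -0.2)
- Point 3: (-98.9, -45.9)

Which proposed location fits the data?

Point 3

For each candidate, compare |candidate − station| to the reported distance:
Point 1: residuals A 51.4, B 58.5, C 189.1 → max 189.1 km
Point 2: residuals A 138.3, B 9.1, C 134.9 → max 138.3 km
Point 3: residuals A 0.0, B 0.0, C 0.0 → max 0.0 km
Only Point 3 has all residuals ≈ 0.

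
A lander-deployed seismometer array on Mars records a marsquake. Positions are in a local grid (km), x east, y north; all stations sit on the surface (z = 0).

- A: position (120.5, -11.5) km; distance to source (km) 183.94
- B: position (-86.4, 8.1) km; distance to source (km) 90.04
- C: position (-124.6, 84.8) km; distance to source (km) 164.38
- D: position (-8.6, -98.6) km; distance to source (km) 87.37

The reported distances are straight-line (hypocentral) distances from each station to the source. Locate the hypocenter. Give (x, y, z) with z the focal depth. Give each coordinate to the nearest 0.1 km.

Each station gives a sphere (x−x_i)² + (y−y_i)² + z² = d_i² (stations at z=0).
Subtracting the A sphere from B and C: z² cancels, leaving linear equations in x and y:
-413.8 x + 39.2 y = 18604.79
-490.2 x + 192.6 y = 14876.84
Solving: x ≈ -49.603, y ≈ -49.007 km (keep extra digits for the depth step; rounded: -49.6, -49.0).
Then from the A sphere: z² = 183.94² − (x − 120.5)² − (y + 11.5)² with x = -49.603, y = -49.007, so z ≈ 59.094 ≈ 59.1 km.
Check against D (with the unrounded solution): distance 87.37 ≈ 87.37 km. ✓

x ≈ -49.6 km, y ≈ -49.0 km, depth ≈ 59.1 km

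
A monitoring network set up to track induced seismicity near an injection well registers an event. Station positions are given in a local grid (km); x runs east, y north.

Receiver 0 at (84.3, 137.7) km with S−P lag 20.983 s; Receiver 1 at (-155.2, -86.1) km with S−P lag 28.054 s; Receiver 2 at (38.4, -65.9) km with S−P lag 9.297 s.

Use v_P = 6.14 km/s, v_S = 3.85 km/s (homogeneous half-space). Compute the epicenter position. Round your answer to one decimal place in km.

x ≈ 134.1 km, y ≈ -73.1 km

Distance from S−P lag: d = Δt · v_P v_S / (v_P − v_S) = Δt · (6.14·3.85)/(6.14−3.85) ≈ 10.3227·Δt.
So d_Receiver 0 = 216.60, d_Receiver 1 = 289.59, d_Receiver 2 = 95.97 km.
Circle about each station: (x − 84.3)² + (y − 137.7)² = 216.60²; (x + 155.2)² + (y + 86.1)² = 289.59²; (x − 38.4)² + (y + 65.9)² = 95.97².
Subtracting the Receiver 0 equation from the Receiver 1 and Receiver 2 equations removes the quadratic terms:
-479.0 x − 447.6 y = -31514.34
-91.8 x − 407.2 y = 17454.91
Solving the 2×2 system: x ≈ 134.1, y ≈ -73.1 km.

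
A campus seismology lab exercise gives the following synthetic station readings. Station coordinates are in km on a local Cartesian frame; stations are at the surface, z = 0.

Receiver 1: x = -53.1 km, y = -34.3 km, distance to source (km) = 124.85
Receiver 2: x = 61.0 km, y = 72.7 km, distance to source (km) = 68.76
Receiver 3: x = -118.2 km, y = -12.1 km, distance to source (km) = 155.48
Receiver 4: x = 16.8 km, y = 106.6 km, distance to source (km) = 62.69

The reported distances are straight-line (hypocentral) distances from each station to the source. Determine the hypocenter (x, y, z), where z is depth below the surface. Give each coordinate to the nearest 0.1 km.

x ≈ 9.9 km, y ≈ 63.6 km, depth ≈ 45.1 km

Each station gives a sphere (x−x_i)² + (y−y_i)² + z² = d_i² (stations at z=0).
Subtracting the Receiver 1 sphere from Receiver 2 and Receiver 3: z² cancels, leaving linear equations in x and y:
228.2 x + 214.0 y = 15869.77
-130.2 x + 44.4 y = 1535.04
Solving: x ≈ 9.899, y ≈ 63.602 km (keep extra digits for the depth step; rounded: 9.9, 63.6).
Then from the Receiver 1 sphere: z² = 124.85² − (x + 53.1)² − (y + 34.3)² with x = 9.899, y = 63.602, so z ≈ 45.098 ≈ 45.1 km.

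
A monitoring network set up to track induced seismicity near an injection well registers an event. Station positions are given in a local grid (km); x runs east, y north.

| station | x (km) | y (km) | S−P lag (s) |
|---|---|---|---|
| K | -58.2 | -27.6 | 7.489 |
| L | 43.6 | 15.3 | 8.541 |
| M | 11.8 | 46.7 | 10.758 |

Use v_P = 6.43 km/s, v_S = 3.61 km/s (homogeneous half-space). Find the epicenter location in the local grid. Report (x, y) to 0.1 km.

(1.9, -41.3)

Distance from S−P lag: d = Δt · v_P v_S / (v_P − v_S) = Δt · (6.43·3.61)/(6.43−3.61) ≈ 8.2313·Δt.
So d_K = 61.64, d_L = 70.30, d_M = 88.55 km.
Circle about each station: (x + 58.2)² + (y + 27.6)² = 61.64²; (x − 43.6)² + (y − 15.3)² = 70.30²; (x − 11.8)² + (y − 46.7)² = 88.55².
Subtracting pairs of circle equations eliminates x²+y² and gives linear equations (the radical axes):
203.6 x + 85.8 y = -3156.55
140.0 x + 148.6 y = -5870.48
Solving the 2×2 system: x ≈ 1.9, y ≈ -41.3 km.
Check against K (with the unrounded x, y): √((x + 58.2)²+(y + 27.6)²) = 61.64 ≈ 61.64 km. ✓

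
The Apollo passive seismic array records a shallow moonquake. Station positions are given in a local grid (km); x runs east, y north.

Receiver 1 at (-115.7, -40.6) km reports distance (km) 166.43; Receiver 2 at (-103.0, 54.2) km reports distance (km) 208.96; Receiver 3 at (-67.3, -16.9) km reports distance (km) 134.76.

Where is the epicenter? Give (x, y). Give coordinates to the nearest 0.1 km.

Circle about each station: (x + 115.7)² + (y + 40.6)² = 166.43²; (x + 103.0)² + (y − 54.2)² = 208.96²; (x + 67.3)² + (y + 16.9)² = 134.76².
Subtracting pairs of circle equations eliminates x²+y² and gives linear equations (the radical axes):
25.4 x + 189.6 y = -17453.55
96.8 x + 47.4 y = -681.26
Solving the 2×2 system: x ≈ 40.7, y ≈ -97.5 km.
Check against Receiver 1 (with the unrounded x, y): √((x + 115.7)²+(y + 40.6)²) = 166.44 ≈ 166.43 km. ✓

x ≈ 40.7 km, y ≈ -97.5 km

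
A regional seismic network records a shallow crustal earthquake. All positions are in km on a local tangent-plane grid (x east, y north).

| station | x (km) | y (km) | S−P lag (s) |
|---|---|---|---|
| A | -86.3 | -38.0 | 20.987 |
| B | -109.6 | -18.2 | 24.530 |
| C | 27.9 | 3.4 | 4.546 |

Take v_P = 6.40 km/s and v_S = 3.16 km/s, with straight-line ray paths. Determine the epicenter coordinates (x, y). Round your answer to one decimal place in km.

43.5 km east, -20.3 km north

Distance from S−P lag: d = Δt · v_P v_S / (v_P − v_S) = Δt · (6.40·3.16)/(6.40−3.16) ≈ 6.2420·Δt.
So d_A = 131.00, d_B = 153.12, d_C = 28.38 km.
Circle about each station: (x + 86.3)² + (y + 38.0)² = 131.00²; (x + 109.6)² + (y + 18.2)² = 153.12²; (x − 27.9)² + (y − 3.4)² = 28.38².
Subtracting the A equation from the B and C equations removes the quadratic terms:
-46.6 x + 39.6 y = -2833.02
228.4 x + 82.8 y = 8253.86
Solving the 2×2 system: x ≈ 43.5, y ≈ -20.3 km.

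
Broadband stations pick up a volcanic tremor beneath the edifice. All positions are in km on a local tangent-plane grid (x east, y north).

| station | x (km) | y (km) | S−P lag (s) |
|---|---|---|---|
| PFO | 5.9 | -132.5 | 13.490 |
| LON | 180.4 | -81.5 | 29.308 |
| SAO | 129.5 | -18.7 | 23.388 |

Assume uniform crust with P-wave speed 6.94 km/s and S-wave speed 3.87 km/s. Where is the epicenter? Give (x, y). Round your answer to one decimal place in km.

Distance from S−P lag: d = Δt · v_P v_S / (v_P − v_S) = Δt · (6.94·3.87)/(6.94−3.87) ≈ 8.7485·Δt.
So d_PFO = 118.02, d_LON = 256.40, d_SAO = 204.61 km.
Circle about each station: (x − 5.9)² + (y + 132.5)² = 118.02²; (x − 180.4)² + (y + 81.5)² = 256.40²; (x − 129.5)² + (y + 18.7)² = 204.61².
Subtracting the PFO equation from the LON and SAO equations removes the quadratic terms:
349.0 x + 102.0 y = -30216.89
247.2 x + 227.6 y = -28407.65
Solving the 2×2 system: x ≈ -73.4, y ≈ -45.1 km.
Check against PFO (with the unrounded x, y): √((x − 5.9)²+(y + 132.5)²) = 118.02 ≈ 118.02 km. ✓

-73.4 km east, -45.1 km north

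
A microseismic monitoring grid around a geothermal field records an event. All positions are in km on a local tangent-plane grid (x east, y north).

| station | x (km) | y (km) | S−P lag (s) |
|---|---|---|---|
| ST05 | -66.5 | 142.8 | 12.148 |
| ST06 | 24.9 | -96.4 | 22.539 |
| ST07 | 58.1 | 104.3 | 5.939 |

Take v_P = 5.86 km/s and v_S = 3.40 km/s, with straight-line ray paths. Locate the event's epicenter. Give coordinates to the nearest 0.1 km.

x ≈ 13.7 km, y ≈ 85.8 km

Distance from S−P lag: d = Δt · v_P v_S / (v_P − v_S) = Δt · (5.86·3.40)/(5.86−3.40) ≈ 8.0992·Δt.
So d_ST05 = 98.39, d_ST06 = 182.55, d_ST07 = 48.10 km.
Circle about each station: (x + 66.5)² + (y − 142.8)² = 98.39²; (x − 24.9)² + (y + 96.4)² = 182.55²; (x − 58.1)² + (y − 104.3)² = 48.10².
Subtracting pairs of circle equations eliminates x²+y² and gives linear equations (the radical axes):
182.8 x − 478.4 y = -38545.03
249.2 x − 77.0 y = -3193.01
Solving the 2×2 system: x ≈ 13.7, y ≈ 85.8 km.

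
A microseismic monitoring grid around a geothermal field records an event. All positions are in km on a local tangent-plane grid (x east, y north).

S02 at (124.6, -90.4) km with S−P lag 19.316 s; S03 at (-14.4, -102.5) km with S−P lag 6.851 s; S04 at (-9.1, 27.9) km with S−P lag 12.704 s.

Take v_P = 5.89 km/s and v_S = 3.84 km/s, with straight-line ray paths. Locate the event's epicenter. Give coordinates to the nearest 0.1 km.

Distance from S−P lag: d = Δt · v_P v_S / (v_P − v_S) = Δt · (5.89·3.84)/(5.89−3.84) ≈ 11.0330·Δt.
So d_S02 = 213.11, d_S03 = 75.59, d_S04 = 140.16 km.
Circle about each station: (x − 124.6)² + (y + 90.4)² = 213.11²; (x + 14.4)² + (y + 102.5)² = 75.59²; (x + 9.1)² + (y − 27.9)² = 140.16².
Subtracting pairs of circle equations eliminates x²+y² and gives linear equations (the radical axes):
-278.0 x − 24.2 y = 26718.31
-267.4 x + 236.6 y = 2934.95
Solving the 2×2 system: x ≈ -88.5, y ≈ -87.6 km.

-88.5 km east, -87.6 km north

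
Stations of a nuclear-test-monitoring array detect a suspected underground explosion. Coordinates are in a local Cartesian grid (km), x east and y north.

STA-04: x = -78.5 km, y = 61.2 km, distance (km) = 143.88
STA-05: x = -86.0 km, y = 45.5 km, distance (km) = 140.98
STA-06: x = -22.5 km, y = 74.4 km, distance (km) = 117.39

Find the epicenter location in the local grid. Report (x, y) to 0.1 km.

Circle about each station: (x + 78.5)² + (y − 61.2)² = 143.88²; (x + 86.0)² + (y − 45.5)² = 140.98²; (x + 22.5)² + (y − 74.4)² = 117.39².
Subtracting the STA-04 equation from the STA-05 and STA-06 equations removes the quadratic terms:
-15.0 x − 31.4 y = 384.65
112.0 x + 26.4 y = 3054.96
Solving the 2×2 system: x ≈ 34.0, y ≈ -28.5 km.

34.0 km east, -28.5 km north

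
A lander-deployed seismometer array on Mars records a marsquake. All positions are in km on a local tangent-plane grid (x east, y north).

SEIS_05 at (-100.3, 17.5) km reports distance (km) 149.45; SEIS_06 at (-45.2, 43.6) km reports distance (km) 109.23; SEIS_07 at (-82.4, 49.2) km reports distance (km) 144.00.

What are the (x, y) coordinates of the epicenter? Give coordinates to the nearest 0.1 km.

Circle about each station: (x + 100.3)² + (y − 17.5)² = 149.45²; (x + 45.2)² + (y − 43.6)² = 109.23²; (x + 82.4)² + (y − 49.2)² = 144.00².
Subtracting the SEIS_05 equation from the SEIS_06 and SEIS_07 equations removes the quadratic terms:
110.2 x + 52.2 y = 3981.77
35.8 x + 63.4 y = 443.36
Solving the 2×2 system: x ≈ 44.8, y ≈ -18.3 km.
Check against SEIS_05 (with the unrounded x, y): √((x + 100.3)²+(y − 17.5)²) = 149.46 ≈ 149.45 km. ✓

(44.8, -18.3)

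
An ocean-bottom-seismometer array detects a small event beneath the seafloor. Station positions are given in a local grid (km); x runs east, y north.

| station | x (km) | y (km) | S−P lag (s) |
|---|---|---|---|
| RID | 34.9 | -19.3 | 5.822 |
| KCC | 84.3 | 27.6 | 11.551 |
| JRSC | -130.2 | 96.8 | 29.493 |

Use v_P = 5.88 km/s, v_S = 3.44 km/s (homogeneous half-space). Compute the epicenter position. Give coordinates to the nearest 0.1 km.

x ≈ 54.5 km, y ≈ -63.4 km

Distance from S−P lag: d = Δt · v_P v_S / (v_P − v_S) = Δt · (5.88·3.44)/(5.88−3.44) ≈ 8.2898·Δt.
So d_RID = 48.26, d_KCC = 95.76, d_JRSC = 244.49 km.
Circle about each station: (x − 34.9)² + (y + 19.3)² = 48.26²; (x − 84.3)² + (y − 27.6)² = 95.76²; (x + 130.2)² + (y − 96.8)² = 244.49².
Subtracting pairs of circle equations eliminates x²+y² and gives linear equations (the radical axes):
98.8 x + 93.8 y = -563.20
-330.2 x + 232.2 y = -32714.55
Solving the 2×2 system: x ≈ 54.5, y ≈ -63.4 km.
Check against RID (with the unrounded x, y): √((x − 34.9)²+(y + 19.3)²) = 48.26 ≈ 48.26 km. ✓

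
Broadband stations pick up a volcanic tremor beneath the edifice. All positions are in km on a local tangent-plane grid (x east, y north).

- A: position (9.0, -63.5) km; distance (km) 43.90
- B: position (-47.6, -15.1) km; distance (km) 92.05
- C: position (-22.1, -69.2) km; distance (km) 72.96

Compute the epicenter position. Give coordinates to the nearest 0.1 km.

Circle about each station: (x − 9.0)² + (y + 63.5)² = 43.90²; (x + 47.6)² + (y + 15.1)² = 92.05²; (x + 22.1)² + (y + 69.2)² = 72.96².
Subtracting the A equation from the B and C equations removes the quadratic terms:
-113.2 x + 96.8 y = -8165.47
-62.2 x − 11.4 y = -2232.15
Solving the 2×2 system: x ≈ 42.3, y ≈ -34.9 km.

42.3 km east, -34.9 km north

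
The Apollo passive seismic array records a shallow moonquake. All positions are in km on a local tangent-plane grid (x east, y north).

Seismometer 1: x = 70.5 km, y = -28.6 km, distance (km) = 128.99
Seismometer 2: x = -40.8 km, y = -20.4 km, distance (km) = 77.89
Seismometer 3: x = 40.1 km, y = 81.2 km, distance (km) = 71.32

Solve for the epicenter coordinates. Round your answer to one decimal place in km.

Circle about each station: (x − 70.5)² + (y + 28.6)² = 128.99²; (x + 40.8)² + (y + 20.4)² = 77.89²; (x − 40.1)² + (y − 81.2)² = 71.32².
Subtracting pairs of circle equations eliminates x²+y² and gives linear equations (the radical axes):
-222.6 x + 16.4 y = 6864.16
-60.8 x + 219.6 y = 13965.12
Solving the 2×2 system: x ≈ -26.7, y ≈ 56.2 km.
Check against Seismometer 1 (with the unrounded x, y): √((x − 70.5)²+(y + 28.6)²) = 128.99 ≈ 128.99 km. ✓

(-26.7, 56.2)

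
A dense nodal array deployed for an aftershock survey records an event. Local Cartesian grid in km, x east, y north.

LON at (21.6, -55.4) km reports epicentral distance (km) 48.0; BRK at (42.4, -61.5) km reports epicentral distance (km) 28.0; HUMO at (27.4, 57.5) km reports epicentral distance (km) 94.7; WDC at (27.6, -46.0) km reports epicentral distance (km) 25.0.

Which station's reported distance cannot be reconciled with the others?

Solve using three stations at a time. Using BRK, HUMO, WDC (subtract circle equations pairwise → linear system) gives (x, y) ≈ (49.8, -34.5).
Distances from that point to each station vs reported:
  LON: calculated 35.1 vs reported 48.0 → residual 12.9 km
  BRK: calculated 28.0 vs reported 28.0 → residual 0.0 km
  HUMO: calculated 94.7 vs reported 94.7 → residual 0.0 km
  WDC: calculated 25.0 vs reported 25.0 → residual 0.0 km
BRK, HUMO, WDC are mutually consistent (residuals ≈ 0); LON is off by 12.9 km.

LON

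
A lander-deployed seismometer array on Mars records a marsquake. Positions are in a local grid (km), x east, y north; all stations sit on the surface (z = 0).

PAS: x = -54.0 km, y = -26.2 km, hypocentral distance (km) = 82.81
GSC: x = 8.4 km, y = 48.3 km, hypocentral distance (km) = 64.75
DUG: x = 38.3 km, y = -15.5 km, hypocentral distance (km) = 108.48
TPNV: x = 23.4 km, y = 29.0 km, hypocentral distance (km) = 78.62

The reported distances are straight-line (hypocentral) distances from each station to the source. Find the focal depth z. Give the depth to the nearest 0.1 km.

40.4 km

Each station gives a sphere (x−x_i)² + (y−y_i)² + z² = d_i² (stations at z=0).
Subtracting the PAS sphere from GSC and DUG: z² cancels, leaving linear equations in x and y:
124.8 x + 149.0 y = 1465.94
184.6 x + 21.4 y = -6805.71
Solving: x ≈ -42.095, y ≈ 45.097 km (keep extra digits for the depth step; rounded: -42.1, 45.1).
Then from the PAS sphere: z² = 82.81² − (x + 54.0)² − (y + 26.2)² with x = -42.095, y = 45.097, so z ≈ 40.404 ≈ 40.4 km.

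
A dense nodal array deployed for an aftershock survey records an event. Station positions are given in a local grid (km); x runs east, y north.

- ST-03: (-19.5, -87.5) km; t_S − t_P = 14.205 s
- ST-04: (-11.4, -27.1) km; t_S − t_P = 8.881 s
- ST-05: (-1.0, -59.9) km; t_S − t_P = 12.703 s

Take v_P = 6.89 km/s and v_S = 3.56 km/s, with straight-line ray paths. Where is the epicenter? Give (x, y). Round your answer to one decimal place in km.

Distance from S−P lag: d = Δt · v_P v_S / (v_P − v_S) = Δt · (6.89·3.56)/(6.89−3.56) ≈ 7.3659·Δt.
So d_ST-03 = 104.63, d_ST-04 = 65.42, d_ST-05 = 93.57 km.
Circle about each station: (x + 19.5)² + (y + 87.5)² = 104.63²; (x + 11.4)² + (y + 27.1)² = 65.42²; (x + 1.0)² + (y + 59.9)² = 93.57².
Subtracting pairs of circle equations eliminates x²+y² and gives linear equations (the radical axes):
16.2 x + 120.8 y = -504.47
37.0 x + 55.2 y = -2255.40
Solving the 2×2 system: x ≈ -68.4, y ≈ 5.0 km.

x ≈ -68.4 km, y ≈ 5.0 km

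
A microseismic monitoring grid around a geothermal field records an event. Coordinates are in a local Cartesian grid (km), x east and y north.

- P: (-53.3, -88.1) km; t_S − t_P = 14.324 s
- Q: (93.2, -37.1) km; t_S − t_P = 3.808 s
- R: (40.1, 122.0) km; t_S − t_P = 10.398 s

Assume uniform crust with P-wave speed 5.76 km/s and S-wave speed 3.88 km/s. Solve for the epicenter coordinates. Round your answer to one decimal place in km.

Distance from S−P lag: d = Δt · v_P v_S / (v_P − v_S) = Δt · (5.76·3.88)/(5.76−3.88) ≈ 11.8877·Δt.
So d_P = 170.28, d_Q = 45.27, d_R = 123.61 km.
Circle about each station: (x + 53.3)² + (y + 88.1)² = 170.28²; (x − 93.2)² + (y + 37.1)² = 45.27²; (x − 40.1)² + (y − 122.0)² = 123.61².
Subtracting pairs of circle equations eliminates x²+y² and gives linear equations (the radical axes):
293.0 x + 102.0 y = 26406.06
186.8 x + 420.2 y = 19605.36
Solving the 2×2 system: x ≈ 87.4, y ≈ 7.8 km.
Check against P (with the unrounded x, y): √((x + 53.3)²+(y + 88.1)²) = 170.28 ≈ 170.28 km. ✓

(87.4, 7.8)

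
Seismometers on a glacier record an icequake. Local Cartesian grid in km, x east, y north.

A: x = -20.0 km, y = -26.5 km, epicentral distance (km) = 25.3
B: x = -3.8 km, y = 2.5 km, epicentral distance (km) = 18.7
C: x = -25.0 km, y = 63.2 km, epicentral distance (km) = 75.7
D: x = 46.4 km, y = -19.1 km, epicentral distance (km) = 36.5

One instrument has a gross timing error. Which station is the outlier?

Solve using three stations at a time. Using B, C, D (subtract circle equations pairwise → linear system) gives (x, y) ≈ (14.5, -1.4).
Distances from that point to each station vs reported:
  A: calculated 42.7 vs reported 25.3 → residual 17.4 km
  B: calculated 18.7 vs reported 18.7 → residual 0.0 km
  C: calculated 75.7 vs reported 75.7 → residual 0.0 km
  D: calculated 36.5 vs reported 36.5 → residual 0.0 km
B, C, D are mutually consistent (residuals ≈ 0); A is off by 17.4 km.

A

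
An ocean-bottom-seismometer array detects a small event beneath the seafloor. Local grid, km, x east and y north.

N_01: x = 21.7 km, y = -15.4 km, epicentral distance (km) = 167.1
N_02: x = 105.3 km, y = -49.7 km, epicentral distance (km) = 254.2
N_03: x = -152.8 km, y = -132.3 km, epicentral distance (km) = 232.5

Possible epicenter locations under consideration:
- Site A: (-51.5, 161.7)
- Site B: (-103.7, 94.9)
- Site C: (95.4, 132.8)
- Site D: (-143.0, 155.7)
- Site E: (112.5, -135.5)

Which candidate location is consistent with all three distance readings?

Site B

For each candidate, compare |candidate − station| to the reported distance:
Site A: residuals N_01 24.5, N_02 9.0, N_03 78.5 → max 78.5 km
Site B: residuals N_01 0.1, N_02 0.1, N_03 0.1 → max 0.1 km
Site C: residuals N_01 1.6, N_02 71.4, N_03 130.7 → max 130.7 km
Site D: residuals N_01 70.4, N_02 68.0, N_03 55.7 → max 70.4 km
Site E: residuals N_01 16.5, N_02 168.1, N_03 32.8 → max 168.1 km
Only Site B has all residuals ≈ 0.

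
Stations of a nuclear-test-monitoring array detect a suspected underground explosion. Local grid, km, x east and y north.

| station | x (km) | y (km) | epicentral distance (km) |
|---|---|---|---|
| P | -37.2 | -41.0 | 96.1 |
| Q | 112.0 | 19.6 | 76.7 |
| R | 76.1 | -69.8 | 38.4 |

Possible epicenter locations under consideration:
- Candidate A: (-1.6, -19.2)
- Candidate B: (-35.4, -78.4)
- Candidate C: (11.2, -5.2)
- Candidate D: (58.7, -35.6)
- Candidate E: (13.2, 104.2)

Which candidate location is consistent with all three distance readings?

For each candidate, compare |candidate − station| to the reported distance:
Candidate A: residuals P 54.4, Q 43.3, R 54.3 → max 54.4 km
Candidate B: residuals P 58.7, Q 100.3, R 73.4 → max 100.3 km
Candidate C: residuals P 35.9, Q 27.1, R 53.2 → max 53.2 km
Candidate D: residuals P 0.0, Q 0.0, R 0.0 → max 0.0 km
Candidate E: residuals P 57.6, Q 53.4, R 146.6 → max 146.6 km
Only Candidate D has all residuals ≈ 0.

Candidate D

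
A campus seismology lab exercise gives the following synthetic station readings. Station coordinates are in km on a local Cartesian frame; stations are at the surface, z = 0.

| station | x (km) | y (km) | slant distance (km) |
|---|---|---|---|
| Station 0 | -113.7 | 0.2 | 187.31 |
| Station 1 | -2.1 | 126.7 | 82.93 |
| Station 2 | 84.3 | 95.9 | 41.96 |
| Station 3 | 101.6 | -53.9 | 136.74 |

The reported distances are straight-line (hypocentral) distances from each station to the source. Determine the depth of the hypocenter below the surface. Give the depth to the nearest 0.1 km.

Each station gives a sphere (x−x_i)² + (y−y_i)² + z² = d_i² (stations at z=0).
Subtracting the Station 0 sphere from Station 1 and Station 2: z² cancels, leaving linear equations in x and y:
223.2 x + 253.0 y = 31337.22
396.0 x + 191.4 y = 36699.96
Solving: x ≈ 57.200, y ≈ 73.400 km (keep extra digits for the depth step; rounded: 57.2, 73.4).
Then from the Station 0 sphere: z² = 187.31² − (x + 113.7)² − (y − 0.2)² with x = 57.200, y = 73.400, so z ≈ 22.803 ≈ 22.8 km.

z ≈ 22.8 km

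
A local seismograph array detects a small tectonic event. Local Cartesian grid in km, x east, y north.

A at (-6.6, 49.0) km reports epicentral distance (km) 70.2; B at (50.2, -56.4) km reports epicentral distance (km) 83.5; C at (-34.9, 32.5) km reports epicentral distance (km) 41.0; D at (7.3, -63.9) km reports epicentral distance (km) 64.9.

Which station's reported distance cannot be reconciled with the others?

Solve using three stations at a time. Using B, C, D (subtract circle equations pairwise → linear system) gives (x, y) ≈ (-13.5, -2.4).
Distances from that point to each station vs reported:
  A: calculated 51.9 vs reported 70.2 → residual 18.3 km
  B: calculated 83.5 vs reported 83.5 → residual 0.0 km
  C: calculated 41.0 vs reported 41.0 → residual 0.0 km
  D: calculated 64.9 vs reported 64.9 → residual 0.0 km
B, C, D are mutually consistent (residuals ≈ 0); A is off by 18.3 km.

A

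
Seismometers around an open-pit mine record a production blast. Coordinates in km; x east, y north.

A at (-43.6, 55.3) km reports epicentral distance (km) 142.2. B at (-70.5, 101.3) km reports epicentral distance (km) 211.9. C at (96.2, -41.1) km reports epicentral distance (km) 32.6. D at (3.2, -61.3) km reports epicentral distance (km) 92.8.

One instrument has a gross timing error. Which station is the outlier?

Solve using three stations at a time. Using A, C, D (subtract circle equations pairwise → linear system) gives (x, y) ≈ (81.7, -11.9).
Distances from that point to each station vs reported:
  A: calculated 142.2 vs reported 142.2 → residual 0.0 km
  B: calculated 189.7 vs reported 211.9 → residual 22.2 km
  C: calculated 32.6 vs reported 32.6 → residual 0.0 km
  D: calculated 92.8 vs reported 92.8 → residual 0.0 km
A, C, D are mutually consistent (residuals ≈ 0); B is off by 22.2 km.

B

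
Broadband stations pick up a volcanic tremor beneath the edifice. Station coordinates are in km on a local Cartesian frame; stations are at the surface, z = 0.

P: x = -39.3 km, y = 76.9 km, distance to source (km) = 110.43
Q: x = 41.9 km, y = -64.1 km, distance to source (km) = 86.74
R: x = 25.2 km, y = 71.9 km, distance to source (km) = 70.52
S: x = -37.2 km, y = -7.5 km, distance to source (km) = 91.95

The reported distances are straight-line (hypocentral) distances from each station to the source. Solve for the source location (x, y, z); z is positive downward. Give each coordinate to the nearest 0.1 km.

x ≈ 44.3 km, y ≈ 14.6 km, depth ≈ 36.4 km

Each station gives a sphere (x−x_i)² + (y−y_i)² + z² = d_i² (stations at z=0).
Subtracting the P sphere from Q and R: z² cancels, leaving linear equations in x and y:
162.4 x − 282.0 y = 3077.28
129.0 x − 10.0 y = 5568.26
Solving: x ≈ 44.296, y ≈ 14.597 km (keep extra digits for the depth step; rounded: 44.3, 14.6).
Then from the P sphere: z² = 110.43² − (x + 39.3)² − (y − 76.9)² with x = 44.296, y = 14.597, so z ≈ 36.398 ≈ 36.4 km.
Check against S (with the unrounded solution): distance 91.95 ≈ 91.95 km. ✓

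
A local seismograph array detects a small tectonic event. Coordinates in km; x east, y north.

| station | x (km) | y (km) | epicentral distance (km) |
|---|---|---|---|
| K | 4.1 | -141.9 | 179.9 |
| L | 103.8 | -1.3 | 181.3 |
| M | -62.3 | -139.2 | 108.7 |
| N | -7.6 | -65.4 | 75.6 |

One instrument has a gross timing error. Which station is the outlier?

K

Solve using three stations at a time. Using L, M, N (subtract circle equations pairwise → linear system) gives (x, y) ≈ (-74.9, -31.3).
Distances from that point to each station vs reported:
  K: calculated 135.9 vs reported 179.9 → residual 44.0 km
  L: calculated 181.2 vs reported 181.3 → residual 0.1 km
  M: calculated 108.6 vs reported 108.7 → residual 0.1 km
  N: calculated 75.5 vs reported 75.6 → residual 0.1 km
L, M, N are mutually consistent (residuals ≈ 0); K is off by 44.0 km.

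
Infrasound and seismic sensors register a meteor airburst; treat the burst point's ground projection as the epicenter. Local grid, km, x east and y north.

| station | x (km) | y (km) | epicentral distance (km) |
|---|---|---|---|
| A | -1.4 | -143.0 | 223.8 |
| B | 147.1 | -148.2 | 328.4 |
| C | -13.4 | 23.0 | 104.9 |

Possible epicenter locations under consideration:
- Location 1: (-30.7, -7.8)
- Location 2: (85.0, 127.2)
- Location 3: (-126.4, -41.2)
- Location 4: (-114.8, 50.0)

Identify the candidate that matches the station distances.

For each candidate, compare |candidate − station| to the reported distance:
Location 1: residuals A 85.5, B 101.8, C 69.6 → max 101.8 km
Location 2: residuals A 59.9, B 46.1, C 38.4 → max 59.9 km
Location 3: residuals A 62.6, B 34.7, C 25.1 → max 62.6 km
Location 4: residuals A 0.0, B 0.0, C 0.0 → max 0.0 km
Only Location 4 has all residuals ≈ 0.

Location 4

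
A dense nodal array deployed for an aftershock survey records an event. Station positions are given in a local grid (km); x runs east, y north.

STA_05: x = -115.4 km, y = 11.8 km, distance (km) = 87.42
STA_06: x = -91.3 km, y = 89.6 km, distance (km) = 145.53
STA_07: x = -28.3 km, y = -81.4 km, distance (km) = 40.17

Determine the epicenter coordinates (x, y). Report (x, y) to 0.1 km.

x ≈ -54.9 km, y ≈ -51.3 km

Circle about each station: (x + 115.4)² + (y − 11.8)² = 87.42²; (x + 91.3)² + (y − 89.6)² = 145.53²; (x + 28.3)² + (y + 81.4)² = 40.17².
Subtracting pairs of circle equations eliminates x²+y² and gives linear equations (the radical axes):
48.2 x + 155.6 y = -10629.27
174.2 x − 186.4 y = -0.92
Solving the 2×2 system: x ≈ -54.9, y ≈ -51.3 km.
Check against STA_05 (with the unrounded x, y): √((x + 115.4)²+(y − 11.8)²) = 87.42 ≈ 87.42 km. ✓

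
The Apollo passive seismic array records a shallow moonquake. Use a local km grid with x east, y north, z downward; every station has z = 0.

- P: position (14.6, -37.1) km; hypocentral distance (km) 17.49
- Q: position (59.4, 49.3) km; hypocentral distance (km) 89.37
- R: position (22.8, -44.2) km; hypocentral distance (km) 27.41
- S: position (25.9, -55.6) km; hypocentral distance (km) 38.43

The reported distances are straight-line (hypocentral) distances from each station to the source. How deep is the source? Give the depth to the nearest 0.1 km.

Each station gives a sphere (x−x_i)² + (y−y_i)² + z² = d_i² (stations at z=0).
Subtracting the P sphere from Q and R: z² cancels, leaving linear equations in x and y:
89.6 x + 172.8 y = -3311.82
16.4 x − 14.2 y = 438.50
Solving: x ≈ 7.000, y ≈ -22.795 km (keep extra digits for the depth step; rounded: 7.0, -22.8).
Then from the P sphere: z² = 17.49² − (x − 14.6)² − (y + 37.1)² with x = 7.000, y = -22.795, so z ≈ 6.596 ≈ 6.6 km.

z ≈ 6.6 km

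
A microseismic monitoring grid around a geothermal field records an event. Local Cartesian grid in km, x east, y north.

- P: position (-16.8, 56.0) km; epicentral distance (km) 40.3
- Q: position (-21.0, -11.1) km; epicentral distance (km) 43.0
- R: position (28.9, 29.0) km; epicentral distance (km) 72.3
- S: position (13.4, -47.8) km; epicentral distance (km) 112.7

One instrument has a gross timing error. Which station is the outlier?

S

Solve using three stations at a time. Using P, Q, R (subtract circle equations pairwise → linear system) gives (x, y) ≈ (-43.3, 25.7).
Distances from that point to each station vs reported:
  P: calculated 40.3 vs reported 40.3 → residual 0.0 km
  Q: calculated 43.0 vs reported 43.0 → residual 0.0 km
  R: calculated 72.3 vs reported 72.3 → residual 0.0 km
  S: calculated 92.8 vs reported 112.7 → residual 19.9 km
P, Q, R are mutually consistent (residuals ≈ 0); S is off by 19.9 km.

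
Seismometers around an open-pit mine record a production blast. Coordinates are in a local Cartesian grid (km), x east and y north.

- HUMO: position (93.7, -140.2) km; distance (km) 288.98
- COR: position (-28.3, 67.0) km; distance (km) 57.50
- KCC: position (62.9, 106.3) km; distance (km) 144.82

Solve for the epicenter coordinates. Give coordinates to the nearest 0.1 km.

x ≈ -81.0 km, y ≈ 90.0 km

Circle about each station: (x − 93.7)² + (y + 140.2)² = 288.98²; (x + 28.3)² + (y − 67.0)² = 57.50²; (x − 62.9)² + (y − 106.3)² = 144.82².
Subtracting the HUMO equation from the COR and KCC equations removes the quadratic terms:
-244.0 x + 414.4 y = 57057.35
-61.6 x + 493.0 y = 49356.98
Solving the 2×2 system: x ≈ -81.0, y ≈ 90.0 km.
Check against HUMO (with the unrounded x, y): √((x − 93.7)²+(y + 140.2)²) = 288.98 ≈ 288.98 km. ✓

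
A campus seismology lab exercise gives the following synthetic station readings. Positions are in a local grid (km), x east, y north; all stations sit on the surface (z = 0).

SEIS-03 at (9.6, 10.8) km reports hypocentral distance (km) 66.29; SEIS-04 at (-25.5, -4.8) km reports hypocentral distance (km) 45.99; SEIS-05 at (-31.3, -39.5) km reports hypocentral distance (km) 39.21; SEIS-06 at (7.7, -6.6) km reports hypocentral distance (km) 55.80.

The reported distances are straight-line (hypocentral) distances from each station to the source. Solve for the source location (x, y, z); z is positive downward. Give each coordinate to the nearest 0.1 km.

Each station gives a sphere (x−x_i)² + (y−y_i)² + z² = d_i² (stations at z=0).
Subtracting the SEIS-03 sphere from SEIS-04 and SEIS-05: z² cancels, leaving linear equations in x and y:
-70.2 x − 31.2 y = 2743.77
-81.8 x − 100.6 y = 5188.08
Solving: x ≈ -25.312, y ≈ -30.990 km (keep extra digits for the depth step; rounded: -25.3, -31.0).
Then from the SEIS-03 sphere: z² = 66.29² − (x − 9.6)² − (y − 10.8)² with x = -25.312, y = -30.990, so z ≈ 37.804 ≈ 37.8 km.

x ≈ -25.3 km, y ≈ -31.0 km, depth ≈ 37.8 km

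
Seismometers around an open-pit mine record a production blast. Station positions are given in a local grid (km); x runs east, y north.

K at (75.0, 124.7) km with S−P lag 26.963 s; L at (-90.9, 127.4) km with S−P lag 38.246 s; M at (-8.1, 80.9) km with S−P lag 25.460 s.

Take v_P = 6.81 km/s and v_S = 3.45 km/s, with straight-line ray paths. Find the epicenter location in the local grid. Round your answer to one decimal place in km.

Distance from S−P lag: d = Δt · v_P v_S / (v_P − v_S) = Δt · (6.81·3.45)/(6.81−3.45) ≈ 6.9924·Δt.
So d_K = 188.54, d_L = 267.43, d_M = 178.03 km.
Circle about each station: (x − 75.0)² + (y − 124.7)² = 188.54²; (x + 90.9)² + (y − 127.4)² = 267.43²; (x + 8.1)² + (y − 80.9)² = 178.03².
Subtracting pairs of circle equations eliminates x²+y² and gives linear equations (the radical axes):
-331.8 x + 5.4 y = -32652.99
-166.2 x − 87.6 y = -10712.02
Solving the 2×2 system: x ≈ 97.4, y ≈ -62.5 km.

97.4 km east, -62.5 km north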